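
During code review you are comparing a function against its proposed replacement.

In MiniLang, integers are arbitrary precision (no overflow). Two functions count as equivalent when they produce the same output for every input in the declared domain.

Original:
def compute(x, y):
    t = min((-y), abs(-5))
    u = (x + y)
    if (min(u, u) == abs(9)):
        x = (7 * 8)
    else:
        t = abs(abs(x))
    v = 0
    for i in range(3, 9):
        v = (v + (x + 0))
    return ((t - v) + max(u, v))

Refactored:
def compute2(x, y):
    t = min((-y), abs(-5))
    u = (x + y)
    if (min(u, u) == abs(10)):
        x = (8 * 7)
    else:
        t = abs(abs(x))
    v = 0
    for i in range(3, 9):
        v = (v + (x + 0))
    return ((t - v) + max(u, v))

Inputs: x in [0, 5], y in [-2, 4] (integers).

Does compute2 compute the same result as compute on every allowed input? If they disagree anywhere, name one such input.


On input x=5, y=4, compute returns -4 while compute2 returns 5.
verdict: not equivalent; witness: x=5, y=4


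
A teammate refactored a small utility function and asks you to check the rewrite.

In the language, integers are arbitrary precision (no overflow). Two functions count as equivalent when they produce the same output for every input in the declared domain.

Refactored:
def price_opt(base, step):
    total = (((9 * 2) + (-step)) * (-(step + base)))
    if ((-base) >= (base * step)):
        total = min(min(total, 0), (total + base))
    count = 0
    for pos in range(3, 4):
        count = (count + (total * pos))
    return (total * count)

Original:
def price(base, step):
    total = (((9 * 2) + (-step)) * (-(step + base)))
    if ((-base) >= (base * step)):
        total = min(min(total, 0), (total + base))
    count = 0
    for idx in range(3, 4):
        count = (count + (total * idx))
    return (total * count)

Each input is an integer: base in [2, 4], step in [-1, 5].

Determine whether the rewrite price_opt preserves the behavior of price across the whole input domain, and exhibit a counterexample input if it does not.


Comparing the listings, the differences include: local variable names differ.
Tracing base=2, step=-1: price: total becomes -19; next ((-base) >= (base * step)) evaluates to true; next total becomes -19; next count becomes 0; next at idx=3:; next count becomes -57; next final value 1083 | price_opt: total becomes -19; next ((-base) >= (base * step)) evaluates to true; next total becomes -19; next count becomes 0; next at pos=3:; next count becomes -57; next final value 1083 — matching result 1083.
Sweeping the whole domain (21 inputs) finds no disagreement.
verdict: equivalent


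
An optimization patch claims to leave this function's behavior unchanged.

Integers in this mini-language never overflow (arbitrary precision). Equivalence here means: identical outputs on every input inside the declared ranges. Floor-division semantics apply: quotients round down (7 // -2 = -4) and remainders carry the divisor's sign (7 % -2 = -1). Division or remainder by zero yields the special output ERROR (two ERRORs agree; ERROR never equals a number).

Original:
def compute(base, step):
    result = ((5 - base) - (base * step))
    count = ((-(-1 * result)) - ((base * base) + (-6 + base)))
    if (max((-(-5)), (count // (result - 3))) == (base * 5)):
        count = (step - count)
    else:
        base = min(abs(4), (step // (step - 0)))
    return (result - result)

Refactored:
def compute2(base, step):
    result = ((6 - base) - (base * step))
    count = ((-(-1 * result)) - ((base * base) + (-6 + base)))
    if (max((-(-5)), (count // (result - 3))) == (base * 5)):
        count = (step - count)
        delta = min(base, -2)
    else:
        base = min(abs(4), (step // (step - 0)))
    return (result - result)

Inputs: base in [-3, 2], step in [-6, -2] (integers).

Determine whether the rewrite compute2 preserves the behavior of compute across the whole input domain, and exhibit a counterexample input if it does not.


Evaluate both at base=-3, step=-2.
compute: result := 2 | count := 2 | (max((-(-5)), (count // (result - 3))) == (base * 5)): false | base := 1 | result 0
compute2: result := 3 | count := 3 | divide-by-zero, output ERROR
0 and ERROR differ, so these are not the same function on this domain.
verdict: not equivalent; witness: base=-3, step=-2


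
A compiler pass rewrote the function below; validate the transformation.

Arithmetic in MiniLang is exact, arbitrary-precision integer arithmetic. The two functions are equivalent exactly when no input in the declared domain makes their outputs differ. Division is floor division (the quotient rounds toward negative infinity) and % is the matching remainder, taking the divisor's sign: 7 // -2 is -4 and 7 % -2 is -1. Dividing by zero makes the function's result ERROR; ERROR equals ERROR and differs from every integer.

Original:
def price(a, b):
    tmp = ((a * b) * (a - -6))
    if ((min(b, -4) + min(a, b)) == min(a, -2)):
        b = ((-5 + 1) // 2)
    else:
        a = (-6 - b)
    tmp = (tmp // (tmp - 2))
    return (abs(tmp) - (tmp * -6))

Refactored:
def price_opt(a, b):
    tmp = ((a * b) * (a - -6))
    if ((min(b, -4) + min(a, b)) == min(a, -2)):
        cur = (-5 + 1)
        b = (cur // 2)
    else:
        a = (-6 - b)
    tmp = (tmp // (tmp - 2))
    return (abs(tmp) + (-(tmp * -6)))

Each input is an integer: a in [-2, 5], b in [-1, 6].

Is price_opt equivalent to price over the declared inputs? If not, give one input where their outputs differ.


Reading the diff, among the changes: statement counts differ; also arithmetic usage differs; also local variable names differ.
Spot check at a=-2, b=-1 — price: tmp = 8; ((min(b, -4) + min(a, b)) == min(a, -2)) -> false; a = -5; tmp = 1; return 7. price_opt: tmp = 8; ((min(b, -4) + min(a, b)) == min(a, -2)) -> false; a = -5; tmp = 1; return 7. Both give 7.
Sweeping the whole domain (64 inputs) finds no disagreement.
verdict: equivalent


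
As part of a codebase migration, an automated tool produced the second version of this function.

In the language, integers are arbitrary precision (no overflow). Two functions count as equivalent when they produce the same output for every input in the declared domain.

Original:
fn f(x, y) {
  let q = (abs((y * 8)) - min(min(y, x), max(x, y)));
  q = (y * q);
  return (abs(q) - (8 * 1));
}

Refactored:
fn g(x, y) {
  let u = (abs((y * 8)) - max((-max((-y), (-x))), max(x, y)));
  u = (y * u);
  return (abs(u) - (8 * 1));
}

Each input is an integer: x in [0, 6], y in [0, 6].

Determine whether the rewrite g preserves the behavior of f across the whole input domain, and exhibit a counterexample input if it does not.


At x=0, y=1: f gives 0, g gives -1.
verdict: not equivalent; witness: x=0, y=1


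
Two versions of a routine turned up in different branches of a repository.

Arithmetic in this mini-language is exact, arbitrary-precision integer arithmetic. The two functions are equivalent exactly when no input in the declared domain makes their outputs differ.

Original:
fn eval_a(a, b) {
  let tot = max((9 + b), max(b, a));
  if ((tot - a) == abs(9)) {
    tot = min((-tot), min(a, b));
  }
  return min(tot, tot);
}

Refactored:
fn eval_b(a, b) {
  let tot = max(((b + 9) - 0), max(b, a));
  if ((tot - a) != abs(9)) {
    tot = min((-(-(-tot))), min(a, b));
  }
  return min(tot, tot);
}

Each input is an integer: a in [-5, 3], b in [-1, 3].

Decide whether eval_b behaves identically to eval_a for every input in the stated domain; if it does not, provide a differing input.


Run the pair on a=-5, b=-1.
eval_a: tot = 8; ((tot - a) == abs(9)) -> false; return 8
eval_b: tot = 8; ((tot - a) != abs(9)) -> true; tot = -8; return -8
8 != -8, so the rewrite changes behavior.
verdict: not equivalent; witness: a=-5, b=-1


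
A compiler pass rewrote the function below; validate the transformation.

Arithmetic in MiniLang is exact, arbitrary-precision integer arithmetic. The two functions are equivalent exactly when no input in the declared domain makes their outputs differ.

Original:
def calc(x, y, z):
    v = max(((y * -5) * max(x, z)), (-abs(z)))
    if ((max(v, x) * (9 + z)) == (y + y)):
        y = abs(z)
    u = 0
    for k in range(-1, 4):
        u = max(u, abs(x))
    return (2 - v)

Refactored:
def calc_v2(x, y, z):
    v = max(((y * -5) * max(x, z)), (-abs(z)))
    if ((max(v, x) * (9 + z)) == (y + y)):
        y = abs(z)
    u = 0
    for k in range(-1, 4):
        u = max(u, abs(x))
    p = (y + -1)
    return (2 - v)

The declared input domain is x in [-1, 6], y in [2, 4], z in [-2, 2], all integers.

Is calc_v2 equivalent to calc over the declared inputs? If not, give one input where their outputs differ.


The two versions differ — the changes include statement counts differ; constant usage differs; local variable names differ; arithmetic usage differs.
As a probe, take x=4, y=2, z=-2: calc runs v = -2; ((max(v, x) * (9 + z)) == (y + y)) -> false; u = 0; [k=-1]; u = 4; [k=0]; u = 4; [k=1]; u = 4; [k=2]; u = 4; [k=3]; u = 4; return 4; calc_v2 runs v = -2; ((max(v, x) * (9 + z)) == (y + y)) -> false; u = 0; [k=-1]; u = 4; [k=0]; u = 4; [k=1]; u = 4; [k=2]; u = 4; [k=3]; u = 4; p = 1; return 4; both end at 4.
An exhaustive pass over the 120 declared inputs shows identical outputs.
verdict: equivalent


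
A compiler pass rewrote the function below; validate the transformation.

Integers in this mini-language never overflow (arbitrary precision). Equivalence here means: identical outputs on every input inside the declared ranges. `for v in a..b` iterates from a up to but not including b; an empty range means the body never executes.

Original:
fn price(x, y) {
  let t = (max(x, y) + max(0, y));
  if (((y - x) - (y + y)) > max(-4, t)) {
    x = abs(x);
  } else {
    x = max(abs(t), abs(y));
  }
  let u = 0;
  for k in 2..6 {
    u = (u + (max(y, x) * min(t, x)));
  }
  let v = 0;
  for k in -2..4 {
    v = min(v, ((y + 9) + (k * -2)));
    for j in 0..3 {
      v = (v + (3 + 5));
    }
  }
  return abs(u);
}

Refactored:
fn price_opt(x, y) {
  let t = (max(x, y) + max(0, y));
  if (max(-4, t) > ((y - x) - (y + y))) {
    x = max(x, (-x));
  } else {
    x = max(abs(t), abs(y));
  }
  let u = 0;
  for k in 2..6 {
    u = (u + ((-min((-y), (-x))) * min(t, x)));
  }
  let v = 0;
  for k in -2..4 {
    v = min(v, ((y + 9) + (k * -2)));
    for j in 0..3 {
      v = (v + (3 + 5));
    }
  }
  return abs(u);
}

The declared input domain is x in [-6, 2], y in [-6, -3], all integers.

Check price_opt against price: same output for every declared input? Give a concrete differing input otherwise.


Take x=-6, y=-5.
price: t = -5; (((y - x) - (y + y)) > max(-4, t)) -> true; x = 6; u = 0; [k=2]; u = -30; [k=3]; u = -60; [k=4]; u = -90; [k=5]; u = -120; v = 0; [k=-2]; v = 0; [j=0]; v = 8; [j=1]; v = 16; [j=2]; v = 24; [k=-1]; v = 6; [j=0]; v = 14; [j=1]; v = 22; [j=2]; v = 30; [k=0]; v = 4; [j=0]; v = 12; [j=1]; v = 20; [j=2]; v = 28; [k=1]; v = 2; [j=0]; v = 10; [j=1]; v = 18; [j=2]; v = 26; [k=2]; v = 0; [j=0]; v = 8; [j=1]; v = 16; [j=2]; v = 24; [k=3]; v = -2; [j=0]; v = 6; [j=1]; v = 14; [j=2]; v = 22; return 120
price_opt: t = -5; (max(-4, t) > ((y - x) - (y + y))) -> false; x = 5; u = 0; [k=2]; u = -25; [k=3]; u = -50; [k=4]; u = -75; [k=5]; u = -100; v = 0; [k=-2]; v = 0; [j=0]; v = 8; [j=1]; v = 16; [j=2]; v = 24; [k=-1]; v = 6; [j=0]; v = 14; [j=1]; v = 22; [j=2]; v = 30; [k=0]; v = 4; [j=0]; v = 12; [j=1]; v = 20; [j=2]; v = 28; [k=1]; v = 2; [j=0]; v = 10; [j=1]; v = 18; [j=2]; v = 26; [k=2]; v = 0; [j=0]; v = 8; [j=1]; v = 16; [j=2]; v = 24; [k=3]; v = -2; [j=0]; v = 6; [j=1]; v = 14; [j=2]; v = 22; return 100
120 vs 100 — the two versions disagree here.
verdict: not equivalent; witness: x=-6, y=-5


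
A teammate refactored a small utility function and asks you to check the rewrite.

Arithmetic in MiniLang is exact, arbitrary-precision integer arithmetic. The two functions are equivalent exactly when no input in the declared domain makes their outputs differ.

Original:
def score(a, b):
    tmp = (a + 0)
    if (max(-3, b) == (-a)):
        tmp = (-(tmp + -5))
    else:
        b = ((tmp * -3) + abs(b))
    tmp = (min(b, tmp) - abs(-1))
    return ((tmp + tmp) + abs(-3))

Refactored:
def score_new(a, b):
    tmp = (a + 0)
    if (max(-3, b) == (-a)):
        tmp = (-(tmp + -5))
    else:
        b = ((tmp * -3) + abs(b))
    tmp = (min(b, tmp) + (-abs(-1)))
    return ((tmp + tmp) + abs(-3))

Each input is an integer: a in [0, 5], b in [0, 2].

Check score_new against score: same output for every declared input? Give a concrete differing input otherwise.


Reading the diff, among the changes: arithmetic usage differs.
As a probe, take a=1, b=1: score runs tmp := 1 | (max(-3, b) == (-a)): false | b := -2 | tmp := -3 | result -3; score_new runs tmp := 1 | (max(-3, b) == (-a)): false | b := -2 | tmp := -3 | result -3; both end at -3.
Sweeping the whole domain (18 inputs) finds no disagreement.
verdict: equivalent


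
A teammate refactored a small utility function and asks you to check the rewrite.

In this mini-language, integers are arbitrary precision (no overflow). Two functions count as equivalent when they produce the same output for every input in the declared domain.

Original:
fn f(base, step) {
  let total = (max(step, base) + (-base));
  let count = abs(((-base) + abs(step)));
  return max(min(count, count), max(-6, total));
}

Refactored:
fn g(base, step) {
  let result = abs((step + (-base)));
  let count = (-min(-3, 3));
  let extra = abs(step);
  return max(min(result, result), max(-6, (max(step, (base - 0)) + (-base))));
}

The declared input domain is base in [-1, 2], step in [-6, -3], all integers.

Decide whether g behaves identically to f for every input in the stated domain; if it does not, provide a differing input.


Not equivalent: base=-1, step=-6 separates them (7 vs 5).
f: total = 0; count = 7; return 7
g: result = 5; count = 3; extra = 6; return 5
verdict: not equivalent; witness: base=-1, step=-6


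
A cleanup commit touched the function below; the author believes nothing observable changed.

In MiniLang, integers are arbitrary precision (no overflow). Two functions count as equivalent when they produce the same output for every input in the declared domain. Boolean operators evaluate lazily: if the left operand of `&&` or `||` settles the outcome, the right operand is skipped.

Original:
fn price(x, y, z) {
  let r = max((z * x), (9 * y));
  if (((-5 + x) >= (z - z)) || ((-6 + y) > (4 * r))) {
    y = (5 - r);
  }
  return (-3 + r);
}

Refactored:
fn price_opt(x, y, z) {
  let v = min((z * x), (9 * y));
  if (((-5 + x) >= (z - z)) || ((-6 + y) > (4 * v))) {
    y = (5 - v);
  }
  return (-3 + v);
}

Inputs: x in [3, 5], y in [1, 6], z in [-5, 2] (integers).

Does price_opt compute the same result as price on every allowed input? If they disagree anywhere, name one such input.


Try x=3, y=1, z=-5.
price: r = 9; (((-5 + x) >= (z - z)) || ((-6 + y) > (4 * r))) -> false; return 6
price_opt: v = -15; (((-5 + x) >= (z - z)) || ((-6 + y) > (4 * v))) -> true; y = 20; return -18
6 != -18, so the rewrite changes behavior.
verdict: not equivalent; witness: x=3, y=1, z=-5


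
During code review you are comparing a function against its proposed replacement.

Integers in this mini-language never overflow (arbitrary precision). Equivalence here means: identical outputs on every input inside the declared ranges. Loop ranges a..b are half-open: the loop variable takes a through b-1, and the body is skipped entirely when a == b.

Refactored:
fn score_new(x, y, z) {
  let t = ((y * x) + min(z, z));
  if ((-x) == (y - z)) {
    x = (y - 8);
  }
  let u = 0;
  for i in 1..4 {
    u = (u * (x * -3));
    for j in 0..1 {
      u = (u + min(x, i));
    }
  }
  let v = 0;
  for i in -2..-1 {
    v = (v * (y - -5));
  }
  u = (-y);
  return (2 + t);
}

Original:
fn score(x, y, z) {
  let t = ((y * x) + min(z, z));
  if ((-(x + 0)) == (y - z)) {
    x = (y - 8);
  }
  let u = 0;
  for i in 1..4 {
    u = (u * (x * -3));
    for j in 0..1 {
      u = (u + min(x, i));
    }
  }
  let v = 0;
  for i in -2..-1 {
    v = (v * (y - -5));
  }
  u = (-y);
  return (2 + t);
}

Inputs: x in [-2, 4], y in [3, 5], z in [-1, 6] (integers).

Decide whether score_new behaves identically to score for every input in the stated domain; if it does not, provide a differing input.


Behavior is preserved: although arithmetic usage differs; and constant usage differs, the outputs never diverge.
One worked example (x=1, y=3, z=3) — score: t = 6; ((-(x + 0)) == (y - z)) -> false; u = 0; [i=1]; u = 0; [j=0]; u = 1; [i=2]; u = -3; [j=0]; u = -2; [i=3]; u = 6; [j=0]; u = 7; v = 0; [i=-2]; v = 0; u = -3; return 8; score_new: t = 6; ((-x) == (y - z)) -> false; u = 0; [i=1]; u = 0; [j=0]; u = 1; [i=2]; u = -3; [j=0]; u = -2; [i=3]; u = 6; [j=0]; u = 7; v = 0; [i=-2]; v = 0; u = -3; return 8; agreement on 8.
Sweeping the whole domain (168 inputs) finds no disagreement.
verdict: equivalent


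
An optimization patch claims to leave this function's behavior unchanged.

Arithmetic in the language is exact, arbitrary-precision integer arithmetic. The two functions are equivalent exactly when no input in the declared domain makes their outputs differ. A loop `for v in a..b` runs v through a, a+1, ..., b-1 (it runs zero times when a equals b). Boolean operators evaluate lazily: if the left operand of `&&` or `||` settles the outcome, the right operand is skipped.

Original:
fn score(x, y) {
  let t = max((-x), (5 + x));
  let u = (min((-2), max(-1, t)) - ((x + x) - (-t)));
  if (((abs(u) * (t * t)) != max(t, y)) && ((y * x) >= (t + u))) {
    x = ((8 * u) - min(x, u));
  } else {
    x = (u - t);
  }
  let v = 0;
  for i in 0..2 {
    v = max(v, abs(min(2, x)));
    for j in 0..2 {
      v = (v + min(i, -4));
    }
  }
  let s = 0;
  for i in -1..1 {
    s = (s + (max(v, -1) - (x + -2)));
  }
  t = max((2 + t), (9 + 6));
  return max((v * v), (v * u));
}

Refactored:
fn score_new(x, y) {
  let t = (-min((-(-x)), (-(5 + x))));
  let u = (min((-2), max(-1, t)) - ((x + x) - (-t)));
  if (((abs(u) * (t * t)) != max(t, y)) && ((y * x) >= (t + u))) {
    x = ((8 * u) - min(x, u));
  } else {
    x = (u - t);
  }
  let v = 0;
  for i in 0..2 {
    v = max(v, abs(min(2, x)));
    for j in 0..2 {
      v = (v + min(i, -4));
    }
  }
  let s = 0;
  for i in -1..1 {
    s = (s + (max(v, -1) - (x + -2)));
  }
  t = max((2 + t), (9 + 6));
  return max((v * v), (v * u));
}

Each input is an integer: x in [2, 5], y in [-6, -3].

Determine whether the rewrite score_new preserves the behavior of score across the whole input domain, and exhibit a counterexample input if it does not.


Differences: min/max/abs usage differs — yet all 16 inputs agree.
verdict: equivalent


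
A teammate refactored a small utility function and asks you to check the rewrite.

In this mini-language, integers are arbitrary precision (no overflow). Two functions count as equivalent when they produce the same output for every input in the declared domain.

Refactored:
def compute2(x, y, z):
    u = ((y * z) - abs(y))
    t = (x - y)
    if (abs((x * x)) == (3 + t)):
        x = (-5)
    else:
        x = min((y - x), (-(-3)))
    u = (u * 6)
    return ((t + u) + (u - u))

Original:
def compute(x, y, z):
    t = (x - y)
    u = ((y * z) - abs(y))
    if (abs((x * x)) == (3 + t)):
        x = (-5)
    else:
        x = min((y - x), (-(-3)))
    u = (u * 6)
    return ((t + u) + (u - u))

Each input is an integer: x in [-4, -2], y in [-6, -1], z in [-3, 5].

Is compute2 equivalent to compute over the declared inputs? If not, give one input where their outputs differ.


Side by side, the visible changes include: same computation, different form.
Spot check at x=-3, y=-3, z=-1 — compute: t = 0; u = 0; (abs((x * x)) == (3 + t)) -> false; x = 0; u = 0; return 0. compute2: u = 0; t = 0; (abs((x * x)) == (3 + t)) -> false; x = 0; u = 0; return 0. Both give 0.
An exhaustive pass over the 162 declared inputs shows identical outputs.
verdict: equivalent


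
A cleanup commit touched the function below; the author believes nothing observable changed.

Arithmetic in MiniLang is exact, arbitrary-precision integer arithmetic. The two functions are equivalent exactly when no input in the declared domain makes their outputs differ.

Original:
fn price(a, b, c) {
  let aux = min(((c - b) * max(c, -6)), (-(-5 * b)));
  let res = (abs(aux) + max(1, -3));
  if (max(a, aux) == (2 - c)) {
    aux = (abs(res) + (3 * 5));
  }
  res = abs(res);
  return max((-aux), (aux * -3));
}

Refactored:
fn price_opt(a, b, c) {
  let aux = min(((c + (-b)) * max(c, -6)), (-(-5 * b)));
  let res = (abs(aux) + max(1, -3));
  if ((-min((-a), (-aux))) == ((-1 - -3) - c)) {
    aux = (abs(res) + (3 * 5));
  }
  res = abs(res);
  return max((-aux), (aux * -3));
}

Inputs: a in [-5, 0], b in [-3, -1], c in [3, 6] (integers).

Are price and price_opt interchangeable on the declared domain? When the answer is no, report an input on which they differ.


This is a faithful refactor — arithmetic usage differs, plus constant usage differs, plus min/max/abs usage differs, but the computed results match everywhere.
Spot check at a=-5, b=-2, c=4 — price: aux becomes -10; next res becomes 11; next (max(a, aux) == (2 - c)) evaluates to false; next res becomes 11; next final value 30. price_opt: aux becomes -10; next res becomes 11; next ((-min((-a), (-aux))) == ((-1 - -3) - c)) evaluates to false; next res becomes 11; next final value 30. Both give 30.
Checked all 72 inputs in the declared domain: the outputs agree on every one.
verdict: equivalent


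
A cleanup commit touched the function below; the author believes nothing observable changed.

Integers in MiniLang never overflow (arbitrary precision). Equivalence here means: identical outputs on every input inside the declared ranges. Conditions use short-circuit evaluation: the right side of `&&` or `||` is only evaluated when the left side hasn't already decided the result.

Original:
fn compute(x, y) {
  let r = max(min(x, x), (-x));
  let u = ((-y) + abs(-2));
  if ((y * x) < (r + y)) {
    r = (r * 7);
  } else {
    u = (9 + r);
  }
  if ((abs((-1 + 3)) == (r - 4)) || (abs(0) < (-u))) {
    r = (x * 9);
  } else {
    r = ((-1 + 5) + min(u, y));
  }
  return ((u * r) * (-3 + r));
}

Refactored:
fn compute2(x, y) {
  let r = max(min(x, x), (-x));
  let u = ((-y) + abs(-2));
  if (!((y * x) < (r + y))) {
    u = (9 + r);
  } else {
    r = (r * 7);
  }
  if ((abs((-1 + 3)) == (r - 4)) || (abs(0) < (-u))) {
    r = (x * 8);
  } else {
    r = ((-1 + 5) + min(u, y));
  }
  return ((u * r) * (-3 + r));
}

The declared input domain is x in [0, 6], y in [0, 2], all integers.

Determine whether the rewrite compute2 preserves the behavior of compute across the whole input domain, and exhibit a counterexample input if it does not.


These are not equivalent — on x=6, y=2 the outputs split (41310 vs 32400).
compute: r := 6 | u := 0 | ((y * x) < (r + y)): false | u := 15 | ((abs((-1 + 3)) == (r - 4)) || (abs(0) < (-u))): true | r := 54 | result 41310
compute2: r := 6 | u := 0 | (!((y * x) < (r + y))): true | u := 15 | ((abs((-1 + 3)) == (r - 4)) || (abs(0) < (-u))): true | r := 48 | result 32400
verdict: not equivalent; witness: x=6, y=2


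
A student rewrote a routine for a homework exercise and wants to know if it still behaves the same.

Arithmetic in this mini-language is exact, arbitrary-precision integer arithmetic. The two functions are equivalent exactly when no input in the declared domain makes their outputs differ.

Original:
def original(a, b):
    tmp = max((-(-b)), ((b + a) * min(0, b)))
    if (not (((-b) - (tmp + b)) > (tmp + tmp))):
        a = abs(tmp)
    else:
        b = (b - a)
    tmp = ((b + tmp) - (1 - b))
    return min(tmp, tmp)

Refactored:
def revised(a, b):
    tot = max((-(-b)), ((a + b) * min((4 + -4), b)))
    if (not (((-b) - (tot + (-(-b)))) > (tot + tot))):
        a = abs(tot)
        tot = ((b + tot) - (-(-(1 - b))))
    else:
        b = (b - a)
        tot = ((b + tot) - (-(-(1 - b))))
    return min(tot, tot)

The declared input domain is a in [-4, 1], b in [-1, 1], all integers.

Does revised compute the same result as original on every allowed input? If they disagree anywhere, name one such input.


Side by side, the visible changes include: constant usage differs, and arithmetic usage differs, and statement counts differ, and local variable names differ.
Spot check at a=-3, b=0 — original: tmp becomes 0; next (not (((-b) - (tmp + b)) > (tmp + tmp))) evaluates to true; next a becomes 0; next tmp becomes -1; next final value -1. revised: tot becomes 0; next (not (((-b) - (tot + (-(-b)))) > (tot + tot))) evaluates to true; next a becomes 0; next tot becomes -1; next final value -1. Both give -1.
Across all 18 domain points the two functions coincide.
verdict: equivalent


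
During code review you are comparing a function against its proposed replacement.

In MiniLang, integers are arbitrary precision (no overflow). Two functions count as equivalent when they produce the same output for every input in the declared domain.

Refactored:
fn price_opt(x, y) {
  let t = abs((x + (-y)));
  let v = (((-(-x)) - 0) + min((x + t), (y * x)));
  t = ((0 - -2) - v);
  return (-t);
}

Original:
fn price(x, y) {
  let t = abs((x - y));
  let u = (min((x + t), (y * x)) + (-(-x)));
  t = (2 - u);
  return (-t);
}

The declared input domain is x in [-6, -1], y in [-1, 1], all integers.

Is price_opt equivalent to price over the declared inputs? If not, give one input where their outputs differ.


The two are interchangeable: constant usage differs, arithmetic usage differs, local variable names differ, and every declared input agrees.
Tracing x=-2, y=0: price: t=2, then u=-2, then t=4, then returns -4 | price_opt: t=2, then v=-2, then t=4, then returns -4 — matching result -4.
Across all 18 domain points the two functions coincide.
verdict: equivalent


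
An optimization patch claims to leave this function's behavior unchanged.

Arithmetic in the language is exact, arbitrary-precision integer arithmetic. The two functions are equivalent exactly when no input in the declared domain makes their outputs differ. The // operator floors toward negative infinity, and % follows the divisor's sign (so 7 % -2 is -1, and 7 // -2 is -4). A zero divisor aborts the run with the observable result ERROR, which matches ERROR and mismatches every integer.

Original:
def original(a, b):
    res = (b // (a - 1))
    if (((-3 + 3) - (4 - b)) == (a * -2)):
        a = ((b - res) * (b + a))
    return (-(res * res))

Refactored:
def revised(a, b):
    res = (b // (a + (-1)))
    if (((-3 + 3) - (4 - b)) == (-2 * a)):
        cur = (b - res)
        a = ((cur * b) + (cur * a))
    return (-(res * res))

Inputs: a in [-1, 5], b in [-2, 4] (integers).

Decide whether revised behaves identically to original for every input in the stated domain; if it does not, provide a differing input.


The two are interchangeable: statement counts differ; local variable names differ; arithmetic usage differs, and every declared input agrees.
Tracing a=3, b=-2: original: res = -1; (((-3 + 3) - (4 - b)) == (a * -2)) -> true; a = -1; return -1 | revised: res = -1; (((-3 + 3) - (4 - b)) == (-2 * a)) -> true; cur = -1; a = -1; return -1 — matching result -1.
Sweeping the whole domain (49 inputs) finds no disagreement.
verdict: equivalent


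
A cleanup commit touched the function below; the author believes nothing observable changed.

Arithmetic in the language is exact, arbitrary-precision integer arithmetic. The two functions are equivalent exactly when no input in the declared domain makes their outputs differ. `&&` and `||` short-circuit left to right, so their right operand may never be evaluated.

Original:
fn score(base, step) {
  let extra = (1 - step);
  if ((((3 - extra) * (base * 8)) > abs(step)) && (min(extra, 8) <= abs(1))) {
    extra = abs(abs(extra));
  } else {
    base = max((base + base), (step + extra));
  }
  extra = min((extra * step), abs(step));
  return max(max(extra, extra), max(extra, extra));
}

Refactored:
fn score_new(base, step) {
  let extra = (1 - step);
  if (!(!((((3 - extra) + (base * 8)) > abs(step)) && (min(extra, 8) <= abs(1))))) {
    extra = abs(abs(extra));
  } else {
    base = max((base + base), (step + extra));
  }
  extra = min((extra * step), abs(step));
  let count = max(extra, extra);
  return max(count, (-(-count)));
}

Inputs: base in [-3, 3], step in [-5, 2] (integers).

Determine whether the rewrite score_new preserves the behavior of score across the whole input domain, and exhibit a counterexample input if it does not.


Consider the input base=0, step=2.
score: extra = -1; ((((3 - extra) * (base * 8)) > abs(step)) && (min(extra, 8) <= abs(1))) -> false; base = 1; extra = -2; return -2
score_new: extra = -1; (!(!((((3 - extra) + (base * 8)) > abs(step)) && (min(extra, 8) <= abs(1))))) -> true; extra = 1; extra = 2; count = 2; return 2
-2 != 2, so the rewrite changes behavior.
verdict: not equivalent; witness: base=0, step=2


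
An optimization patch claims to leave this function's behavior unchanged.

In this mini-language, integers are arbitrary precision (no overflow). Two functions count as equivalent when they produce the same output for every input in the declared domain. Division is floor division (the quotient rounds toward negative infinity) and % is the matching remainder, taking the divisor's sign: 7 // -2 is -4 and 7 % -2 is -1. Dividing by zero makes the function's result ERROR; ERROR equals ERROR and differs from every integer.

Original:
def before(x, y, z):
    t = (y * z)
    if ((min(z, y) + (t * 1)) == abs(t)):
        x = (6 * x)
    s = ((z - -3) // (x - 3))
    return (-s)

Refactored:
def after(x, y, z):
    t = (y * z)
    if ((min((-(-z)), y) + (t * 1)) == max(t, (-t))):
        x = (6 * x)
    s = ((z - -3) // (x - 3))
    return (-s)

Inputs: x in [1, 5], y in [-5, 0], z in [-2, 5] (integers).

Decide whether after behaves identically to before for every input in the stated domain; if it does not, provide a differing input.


Comparing the listings, the differences include: min/max/abs usage differs.
As a probe, take x=3, y=0, z=1: before runs t=0, then ((min(z, y) + (t * 1)) == abs(t)) is true, then x=18, then s=0, then returns 0; after runs t=0, then ((min((-(-z)), y) + (t * 1)) == max(t, (-t))) is true, then x=18, then s=0, then returns 0; both end at 0.
Every one of the 240 inputs gives matching results.
verdict: equivalent


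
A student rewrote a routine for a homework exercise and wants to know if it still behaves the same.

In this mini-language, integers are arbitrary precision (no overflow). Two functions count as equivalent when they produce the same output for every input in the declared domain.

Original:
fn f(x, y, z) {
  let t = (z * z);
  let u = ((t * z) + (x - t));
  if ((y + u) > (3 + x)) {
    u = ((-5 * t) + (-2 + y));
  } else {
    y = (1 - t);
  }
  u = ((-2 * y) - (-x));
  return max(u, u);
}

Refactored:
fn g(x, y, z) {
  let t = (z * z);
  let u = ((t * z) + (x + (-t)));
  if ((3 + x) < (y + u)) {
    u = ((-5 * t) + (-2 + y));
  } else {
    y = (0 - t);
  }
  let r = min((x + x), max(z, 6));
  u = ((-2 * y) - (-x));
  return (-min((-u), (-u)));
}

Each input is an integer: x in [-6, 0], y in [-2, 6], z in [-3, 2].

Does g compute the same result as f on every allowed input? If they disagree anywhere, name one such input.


Run the pair on x=-6, y=-2, z=-3.
f: t=9, then u=-42, then ((y + u) > (3 + x)) is false, then y=-8, then u=10, then returns 10
g: t=9, then u=-42, then ((3 + x) < (y + u)) is false, then y=-9, then r=-12, then u=12, then returns 12
10 vs 12 — the two versions disagree here.
verdict: not equivalent; witness: x=-6, y=-2, z=-3


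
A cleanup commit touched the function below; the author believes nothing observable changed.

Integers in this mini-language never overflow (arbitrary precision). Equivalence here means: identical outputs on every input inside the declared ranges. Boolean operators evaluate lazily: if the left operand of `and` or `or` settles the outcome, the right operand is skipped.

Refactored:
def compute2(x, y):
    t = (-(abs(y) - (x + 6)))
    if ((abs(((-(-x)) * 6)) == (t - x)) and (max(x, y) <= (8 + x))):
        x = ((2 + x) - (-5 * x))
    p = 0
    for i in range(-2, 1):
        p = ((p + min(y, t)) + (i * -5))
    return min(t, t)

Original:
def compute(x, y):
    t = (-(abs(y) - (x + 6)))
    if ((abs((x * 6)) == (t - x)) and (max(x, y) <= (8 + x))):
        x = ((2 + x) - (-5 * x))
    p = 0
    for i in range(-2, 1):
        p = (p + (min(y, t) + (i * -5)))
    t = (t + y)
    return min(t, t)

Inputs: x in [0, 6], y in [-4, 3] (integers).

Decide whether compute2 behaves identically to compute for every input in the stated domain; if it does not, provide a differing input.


x=0, y=-4 yields -2 from compute but 2 from compute2.
verdict: not equivalent; witness: x=0, y=-4


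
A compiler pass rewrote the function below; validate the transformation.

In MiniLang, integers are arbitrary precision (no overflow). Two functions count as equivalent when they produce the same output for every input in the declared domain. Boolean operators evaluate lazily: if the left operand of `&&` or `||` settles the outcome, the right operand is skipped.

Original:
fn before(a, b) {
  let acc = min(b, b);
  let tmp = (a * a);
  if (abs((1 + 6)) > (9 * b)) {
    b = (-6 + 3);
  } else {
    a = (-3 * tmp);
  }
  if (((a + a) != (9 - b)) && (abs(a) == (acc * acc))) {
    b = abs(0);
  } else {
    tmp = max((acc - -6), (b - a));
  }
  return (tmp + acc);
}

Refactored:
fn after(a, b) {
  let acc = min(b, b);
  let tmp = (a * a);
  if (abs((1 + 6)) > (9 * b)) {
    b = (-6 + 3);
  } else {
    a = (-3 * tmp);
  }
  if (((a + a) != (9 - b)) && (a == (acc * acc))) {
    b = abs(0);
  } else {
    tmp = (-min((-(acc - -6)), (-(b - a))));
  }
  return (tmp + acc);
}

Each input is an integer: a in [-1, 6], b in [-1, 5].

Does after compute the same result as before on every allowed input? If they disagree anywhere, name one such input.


Take a=-1, b=-1.
before: acc := -1 | tmp := 1 | (abs((1 + 6)) > (9 * b)): true | b := -3 | (((a + a) != (9 - b)) && (abs(a) == (acc * acc))): true | b := 0 | result 0
after: acc := -1 | tmp := 1 | (abs((1 + 6)) > (9 * b)): true | b := -3 | (((a + a) != (9 - b)) && (a == (acc * acc))): false | tmp := 5 | result 4
0 vs 4 — the two versions disagree here.
verdict: not equivalent; witness: a=-1, b=-1


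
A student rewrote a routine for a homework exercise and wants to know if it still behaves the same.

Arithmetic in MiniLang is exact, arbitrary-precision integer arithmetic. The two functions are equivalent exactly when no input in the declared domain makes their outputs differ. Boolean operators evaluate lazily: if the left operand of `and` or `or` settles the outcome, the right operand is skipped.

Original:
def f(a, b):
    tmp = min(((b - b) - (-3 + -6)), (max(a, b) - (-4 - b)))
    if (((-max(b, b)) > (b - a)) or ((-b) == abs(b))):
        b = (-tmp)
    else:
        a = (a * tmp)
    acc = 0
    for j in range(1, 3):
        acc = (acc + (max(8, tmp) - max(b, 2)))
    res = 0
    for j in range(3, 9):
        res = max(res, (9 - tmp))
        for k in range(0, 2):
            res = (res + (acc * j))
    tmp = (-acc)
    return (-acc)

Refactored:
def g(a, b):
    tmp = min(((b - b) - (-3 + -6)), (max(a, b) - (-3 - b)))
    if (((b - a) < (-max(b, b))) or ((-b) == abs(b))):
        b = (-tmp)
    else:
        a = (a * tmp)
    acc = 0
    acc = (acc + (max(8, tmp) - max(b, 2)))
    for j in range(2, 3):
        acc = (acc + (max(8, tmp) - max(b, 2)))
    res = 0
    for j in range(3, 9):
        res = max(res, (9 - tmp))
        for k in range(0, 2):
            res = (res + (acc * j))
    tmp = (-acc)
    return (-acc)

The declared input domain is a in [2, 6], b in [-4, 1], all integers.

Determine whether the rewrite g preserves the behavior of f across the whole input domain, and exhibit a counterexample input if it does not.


These are not equivalent — on a=4, b=1 the outputs split (-14 vs -12).
f: tmp becomes 9; next (((-max(b, b)) > (b - a)) or ((-b) == abs(b))) evaluates to true; next b becomes -9; next acc becomes 0; next at j=1:; next acc becomes 7; next at j=2:; next acc becomes 14; next res becomes 0; next at j=3:; next res becomes 0; next at k=0:; next res becomes 42; next at k=1:; next res becomes 84; next at j=4:; next res becomes 84; next at k=0:; next res becomes 140; next at k=1:; next res becomes 196; next at j=5:; next res becomes 196; next at k=0:; next res becomes 266; next at k=1:; next res becomes 336; next at j=6:; next res becomes 336; next at k=0:; next res becomes 420; next at k=1:; next res becomes 504; next at j=7:; next res becomes 504; next at k=0:; next res becomes 602; next at k=1:; next res becomes 700; next at j=8:; next res becomes 700; next at k=0:; next res becomes 812; next at k=1:; next res becomes 924; next tmp becomes -14; next final value -14
g: tmp becomes 8; next (((b - a) < (-max(b, b))) or ((-b) == abs(b))) evaluates to true; next b becomes -8; next acc becomes 0; next acc becomes 6; next at j=2:; next acc becomes 12; next res becomes 0; next at j=3:; next res becomes 1; next at k=0:; next res becomes 37; next at k=1:; next res becomes 73; next at j=4:; next res becomes 73; next at k=0:; next res becomes 121; next at k=1:; next res becomes 169; next at j=5:; next res becomes 169; next at k=0:; next res becomes 229; next at k=1:; next res becomes 289; next at j=6:; next res becomes 289; next at k=0:; next res becomes 361; next at k=1:; next res becomes 433; next at j=7:; next res becomes 433; next at k=0:; next res becomes 517; next at k=1:; next res becomes 601; next at j=8:; next res becomes 601; next at k=0:; next res becomes 697; next at k=1:; next res becomes 793; next tmp becomes -12; next final value -12
verdict: not equivalent; witness: a=4, b=1


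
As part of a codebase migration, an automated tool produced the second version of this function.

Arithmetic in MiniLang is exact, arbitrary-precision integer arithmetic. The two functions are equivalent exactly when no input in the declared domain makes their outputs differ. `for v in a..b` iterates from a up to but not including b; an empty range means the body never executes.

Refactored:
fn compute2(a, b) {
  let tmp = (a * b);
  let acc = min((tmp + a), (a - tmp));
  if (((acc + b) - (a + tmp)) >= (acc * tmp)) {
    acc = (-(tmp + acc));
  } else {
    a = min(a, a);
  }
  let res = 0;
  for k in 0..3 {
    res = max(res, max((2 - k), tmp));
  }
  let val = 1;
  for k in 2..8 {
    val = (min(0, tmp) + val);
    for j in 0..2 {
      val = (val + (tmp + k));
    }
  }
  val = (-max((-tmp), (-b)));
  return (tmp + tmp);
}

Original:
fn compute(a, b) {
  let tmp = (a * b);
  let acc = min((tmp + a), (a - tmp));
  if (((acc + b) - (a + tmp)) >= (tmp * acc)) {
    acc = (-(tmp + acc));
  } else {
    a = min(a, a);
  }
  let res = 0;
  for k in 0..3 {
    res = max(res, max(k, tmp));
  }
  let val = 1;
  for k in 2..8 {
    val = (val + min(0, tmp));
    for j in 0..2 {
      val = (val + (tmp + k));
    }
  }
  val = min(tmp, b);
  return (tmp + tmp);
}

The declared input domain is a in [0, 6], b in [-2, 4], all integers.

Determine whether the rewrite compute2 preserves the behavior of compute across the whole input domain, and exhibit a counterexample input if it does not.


Equivalent — the differences include constant usage differs, min/max/abs usage differs, arithmetic usage differs, yet no declared input distinguishes the two.
One worked example (a=3, b=0) — compute: tmp := 0 | acc := 3 | (((acc + b) - (a + tmp)) >= (tmp * acc)): true | acc := -3 | res := 0 | iter k=0: | res := 0 | iter k=1: | res := 1 | iter k=2: | res := 2 | val := 1 | iter k=2: | val := 1 | iter j=0: | val := 3 | iter j=1: | val := 5 | iter k=3: | val := 5 | iter j=0: | val := 8 | iter j=1: | val := 11 | iter k=4: | val := 11 | iter j=0: | val := 15 | iter j=1: | val := 19 | iter k=5: | val := 19 | iter j=0: | val := 24 | iter j=1: | val := 29 | iter k=6: | val := 29 | iter j=0: | val := 35 | iter j=1: | val := 41 | iter k=7: | val := 41 | iter j=0: | val := 48 | iter j=1: | val := 55 | val := 0 | result 0; compute2: tmp := 0 | acc := 3 | (((acc + b) - (a + tmp)) >= (acc * tmp)): true | acc := -3 | res := 0 | iter k=0: | res := 2 | iter k=1: | res := 2 | iter k=2: | res := 2 | val := 1 | iter k=2: | val := 1 | iter j=0: | val := 3 | iter j=1: | val := 5 | iter k=3: | val := 5 | iter j=0: | val := 8 | iter j=1: | val := 11 | iter k=4: | val := 11 | iter j=0: | val := 15 | iter j=1: | val := 19 | iter k=5: | val := 19 | iter j=0: | val := 24 | iter j=1: | val := 29 | iter k=6: | val := 29 | iter j=0: | val := 35 | iter j=1: | val := 41 | iter k=7: | val := 41 | iter j=0: | val := 48 | iter j=1: | val := 55 | val := 0 | result 0; agreement on 0.
Checked all 49 inputs in the declared domain: the outputs agree on every one.
verdict: equivalent
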